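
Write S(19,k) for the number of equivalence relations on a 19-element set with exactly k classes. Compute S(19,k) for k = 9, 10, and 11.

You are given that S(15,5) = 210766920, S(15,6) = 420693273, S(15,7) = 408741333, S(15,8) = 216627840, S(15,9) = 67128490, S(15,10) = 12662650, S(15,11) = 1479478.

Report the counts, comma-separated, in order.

1144614626805, 477297033785, 129413217791

row 16: T[16][6]=6·420693273+210766920=2734926558  T[16][7]=7·408741333+420693273=3281882604  T[16][8]=8·216627840+408741333=2141764053  T[16][9]=9·67128490+216627840=820784250  T[16][10]=10·12662650+67128490=193754990  T[16][11]=11·1479478+12662650=28936908
row 17: T[17][7]=7·3281882604+2734926558=25708104786  T[17][8]=8·2141764053+3281882604=20415995028  T[17][9]=9·820784250+2141764053=9528822303  T[17][10]=10·193754990+820784250=2758334150  T[17][11]=11·28936908+193754990=512060978
row 18: T[18][8]=8·20415995028+25708104786=189036065010  T[18][9]=9·9528822303+20415995028=106175395755  T[18][10]=10·2758334150+9528822303=37112163803  T[18][11]=11·512060978+2758334150=8391004908
row 19: T[19][9]=9·106175395755+189036065010=1144614626805  T[19][10]=10·37112163803+106175395755=477297033785  T[19][11]=11·8391004908+37112163803=129413217791
Read S(19,9) = 1144614626805, S(19,10) = 477297033785, S(19,11) = 129413217791.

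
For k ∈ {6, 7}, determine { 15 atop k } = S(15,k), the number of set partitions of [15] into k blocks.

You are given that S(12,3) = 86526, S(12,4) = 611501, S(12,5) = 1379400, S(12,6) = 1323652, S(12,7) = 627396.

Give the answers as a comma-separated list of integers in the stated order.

420693273, 408741333

r13: T_13,4=4×611501+86526=2532530; T_13,5=5×1379400+611501=7508501; T_13,6=6×1323652+1379400=9321312; T_13,7=7×627396+1323652=5715424
r14: T_14,5=5×7508501+2532530=40075035; T_14,6=6×9321312+7508501=63436373; T_14,7=7×5715424+9321312=49329280
r15: T_15,6=6×63436373+40075035=420693273; T_15,7=7×49329280+63436373=408741333
Read S(15,6) = 420693273, S(15,7) = 408741333.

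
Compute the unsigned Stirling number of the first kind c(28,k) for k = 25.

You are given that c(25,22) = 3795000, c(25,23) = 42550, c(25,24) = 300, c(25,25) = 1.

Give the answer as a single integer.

7739550

[26] T[26,23]:25*42550+3795000=4858750 · T[26,24]:25*300+42550=50050 · T[26,25]:25*1+300=325
[27] T[27,24]:26*50050+4858750=6160050 · T[27,25]:26*325+50050=58500
[28] T[28,25]:27*58500+6160050=7739550
Read c(28,25) = 7739550.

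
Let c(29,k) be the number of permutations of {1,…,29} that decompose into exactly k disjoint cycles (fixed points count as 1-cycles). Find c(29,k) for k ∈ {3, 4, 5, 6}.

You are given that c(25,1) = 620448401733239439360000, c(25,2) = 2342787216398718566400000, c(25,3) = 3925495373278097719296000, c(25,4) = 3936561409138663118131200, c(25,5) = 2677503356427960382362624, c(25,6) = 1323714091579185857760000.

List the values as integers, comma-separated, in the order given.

2105684281550279072336117760000, 2236045380156380112643362816000, 1625014498326371300452283596800, 866422974395414742142363398144

@26  (26,1):620448401733239439360000·25+0→15511210043330985984000000, (26,2):2342787216398718566400000·25+620448401733239439360000→59190128811701203599360000, (26,3):3925495373278097719296000·25+2342787216398718566400000→100480171548351161548800000, (26,4):3936561409138663118131200·25+3925495373278097719296000→102339530601744675672576000, (26,5):2677503356427960382362624·25+3936561409138663118131200→70874145319837672677196800, (26,6):1323714091579185857760000·25+2677503356427960382362624→35770355645907606826362624
@27  (27,1):15511210043330985984000000·26+0→403291461126605635584000000, (27,2):59190128811701203599360000·26+15511210043330985984000000→1554454559147562279567360000, (27,3):100480171548351161548800000·26+59190128811701203599360000→2671674589068831403868160000, (27,4):102339530601744675672576000·26+100480171548351161548800000→2761307967193712729035776000, (27,5):70874145319837672677196800·26+102339530601744675672576000→1945067308917524165279692800, (27,6):35770355645907606826362624·26+70874145319837672677196800→1000903392113435450162625024
@28  (28,2):1554454559147562279567360000·27+403291461126605635584000000→42373564558110787183902720000, (28,3):2671674589068831403868160000·27+1554454559147562279567360000→73689668464006010184007680000, (28,4):2761307967193712729035776000·27+2671674589068831403868160000→77226989703299075087834112000, (28,5):1945067308917524165279692800·27+2761307967193712729035776000→55278125307966865191587481600, (28,6):1000903392113435450162625024·27+1945067308917524165279692800→28969458895980281319670568448
@29  (29,3):73689668464006010184007680000·28+42373564558110787183902720000→2105684281550279072336117760000, (29,4):77226989703299075087834112000·28+73689668464006010184007680000→2236045380156380112643362816000, (29,5):55278125307966865191587481600·28+77226989703299075087834112000→1625014498326371300452283596800, (29,6):28969458895980281319670568448·28+55278125307966865191587481600→866422974395414742142363398144
Read c(29,3) = 2105684281550279072336117760000, c(29,4) = 2236045380156380112643362816000, c(29,5) = 1625014498326371300452283596800, c(29,6) = 866422974395414742142363398144.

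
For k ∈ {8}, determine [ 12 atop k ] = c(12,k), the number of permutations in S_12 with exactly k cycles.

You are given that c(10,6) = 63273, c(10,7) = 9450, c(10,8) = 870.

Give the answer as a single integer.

357423

r11: T_11,7=10×9450+63273=157773; T_11,8=10×870+9450=18150
r12: T_12,8=11×18150+157773=357423
Read c(12,8) = 357423.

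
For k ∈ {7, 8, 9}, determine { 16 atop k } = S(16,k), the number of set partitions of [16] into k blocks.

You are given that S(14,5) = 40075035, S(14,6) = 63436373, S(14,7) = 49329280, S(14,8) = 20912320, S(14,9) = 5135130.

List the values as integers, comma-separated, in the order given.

row 15: T[15][6]=6·63436373+40075035=420693273  T[15][7]=7·49329280+63436373=408741333  T[15][8]=8·20912320+49329280=216627840  T[15][9]=9·5135130+20912320=67128490
row 16: T[16][7]=7·408741333+420693273=3281882604  T[16][8]=8·216627840+408741333=2141764053  T[16][9]=9·67128490+216627840=820784250
Read S(16,7) = 3281882604, S(16,8) = 2141764053, S(16,9) = 820784250.

3281882604, 2141764053, 820784250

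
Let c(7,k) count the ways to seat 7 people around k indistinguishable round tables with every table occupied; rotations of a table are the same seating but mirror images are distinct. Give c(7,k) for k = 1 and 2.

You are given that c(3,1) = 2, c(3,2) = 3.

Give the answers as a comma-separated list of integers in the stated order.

720, 1764

[4] T[4,1]:3*2+0=6 · T[4,2]:3*3+2=11
[5] T[5,1]:4*6+0=24 · T[5,2]:4*11+6=50
[6] T[6,1]:5*24+0=120 · T[6,2]:5*50+24=274
[7] T[7,1]:6*120+0=720 · T[7,2]:6*274+120=1764
Read c(7,1) = 720, c(7,2) = 1764.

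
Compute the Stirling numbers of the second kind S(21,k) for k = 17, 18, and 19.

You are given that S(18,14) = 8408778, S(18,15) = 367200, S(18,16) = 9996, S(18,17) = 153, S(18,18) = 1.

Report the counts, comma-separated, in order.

34952799, 1023435, 19285

i=19: T(19,15)=8408778+15·367200=13916778 | T(19,16)=367200+16·9996=527136 | T(19,17)=9996+17·153=12597 | T(19,18)=153+18·1=171 | T(19,19)=1+19·0=1
i=20: T(20,16)=13916778+16·527136=22350954 | T(20,17)=527136+17·12597=741285 | T(20,18)=12597+18·171=15675 | T(20,19)=171+19·1=190
i=21: T(21,17)=22350954+17·741285=34952799 | T(21,18)=741285+18·15675=1023435 | T(21,19)=15675+19·190=19285
Read S(21,17) = 34952799, S(21,18) = 1023435, S(21,19) = 19285.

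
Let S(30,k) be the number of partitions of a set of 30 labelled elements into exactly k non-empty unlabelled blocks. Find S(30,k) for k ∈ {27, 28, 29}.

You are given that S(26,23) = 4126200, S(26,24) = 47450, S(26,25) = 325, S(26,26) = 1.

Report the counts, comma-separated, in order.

@27  (27,24):47450·24+4126200→5265000, (27,25):325·25+47450→55575, (27,26):1·26+325→351, (27,27):0·27+1→1
@28  (28,25):55575·25+5265000→6654375, (28,26):351·26+55575→64701, (28,27):1·27+351→378, (28,28):0·28+1→1
@29  (29,26):64701·26+6654375→8336601, (29,27):378·27+64701→74907, (29,28):1·28+378→406, (29,29):0·29+1→1
@30  (30,27):74907·27+8336601→10359090, (30,28):406·28+74907→86275, (30,29):1·29+406→435
Read S(30,27) = 10359090, S(30,28) = 86275, S(30,29) = 435.

10359090, 86275, 435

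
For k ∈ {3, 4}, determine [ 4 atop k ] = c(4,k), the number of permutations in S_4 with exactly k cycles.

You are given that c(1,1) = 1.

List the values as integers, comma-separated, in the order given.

[2] T[2,1]:1*1+0=1 · T[2,2]:1*0+1=1
[3] T[3,2]:2*1+1=3 · T[3,3]:2*0+1=1
[4] T[4,3]:3*1+3=6 · T[4,4]:3*0+1=1
Read c(4,3) = 6, c(4,4) = 1.

6, 1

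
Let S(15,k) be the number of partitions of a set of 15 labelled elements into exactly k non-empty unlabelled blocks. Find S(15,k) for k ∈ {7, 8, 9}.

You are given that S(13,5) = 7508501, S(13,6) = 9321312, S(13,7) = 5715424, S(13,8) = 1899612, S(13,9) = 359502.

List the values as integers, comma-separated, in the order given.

408741333, 216627840, 67128490

[14] T[14,6]:6*9321312+7508501=63436373 · T[14,7]:7*5715424+9321312=49329280 · T[14,8]:8*1899612+5715424=20912320 · T[14,9]:9*359502+1899612=5135130
[15] T[15,7]:7*49329280+63436373=408741333 · T[15,8]:8*20912320+49329280=216627840 · T[15,9]:9*5135130+20912320=67128490
Read S(15,7) = 408741333, S(15,8) = 216627840, S(15,9) = 67128490.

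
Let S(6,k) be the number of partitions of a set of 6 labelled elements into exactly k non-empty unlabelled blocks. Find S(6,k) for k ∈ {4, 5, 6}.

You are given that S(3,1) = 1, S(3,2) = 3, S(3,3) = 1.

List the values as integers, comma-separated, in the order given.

i=4: T(4,2)=1+2·3=7 | T(4,3)=3+3·1=6 | T(4,4)=1+4·0=1
i=5: T(5,3)=7+3·6=25 | T(5,4)=6+4·1=10 | T(5,5)=1+5·0=1
i=6: T(6,4)=25+4·10=65 | T(6,5)=10+5·1=15 | T(6,6)=1+6·0=1
Read S(6,4) = 65, S(6,5) = 15, S(6,6) = 1.

65, 15, 1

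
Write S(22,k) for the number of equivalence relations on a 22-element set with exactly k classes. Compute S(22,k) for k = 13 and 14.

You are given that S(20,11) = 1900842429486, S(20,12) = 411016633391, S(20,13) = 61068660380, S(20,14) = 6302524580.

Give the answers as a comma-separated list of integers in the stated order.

row 21: T[21][12]=12·411016633391+1900842429486=6833042030178  T[21][13]=13·61068660380+411016633391=1204909218331  T[21][14]=14·6302524580+61068660380=149304004500
row 22: T[22][13]=13·1204909218331+6833042030178=22496861868481  T[22][14]=14·149304004500+1204909218331=3295165281331
Read S(22,13) = 22496861868481, S(22,14) = 3295165281331.

22496861868481, 3295165281331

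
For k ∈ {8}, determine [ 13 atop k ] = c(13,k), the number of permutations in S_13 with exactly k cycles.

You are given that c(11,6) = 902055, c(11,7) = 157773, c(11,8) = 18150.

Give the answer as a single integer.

6926634

@12  (12,7):157773·11+902055→2637558, (12,8):18150·11+157773→357423
@13  (13,8):357423·12+2637558→6926634
Read c(13,8) = 6926634.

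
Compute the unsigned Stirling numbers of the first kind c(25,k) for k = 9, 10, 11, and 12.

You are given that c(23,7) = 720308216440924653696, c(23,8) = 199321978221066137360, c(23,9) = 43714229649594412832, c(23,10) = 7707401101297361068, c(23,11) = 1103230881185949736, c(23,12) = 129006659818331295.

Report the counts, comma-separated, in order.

@24  (24,8):199321978221066137360·23+720308216440924653696→5304713715525445812976, (24,9):43714229649594412832·23+199321978221066137360→1204749260161737632496, (24,10):7707401101297361068·23+43714229649594412832→220984454979433717396, (24,11):1103230881185949736·23+7707401101297361068→33081711368574204996, (24,12):129006659818331295·23+1103230881185949736→4070384057007569521
@25  (25,9):1204749260161737632496·24+5304713715525445812976→34218695959407148992880, (25,10):220984454979433717396·24+1204749260161737632496→6508376179668146850000, (25,11):33081711368574204996·24+220984454979433717396→1014945527825214637300, (25,12):4070384057007569521·24+33081711368574204996→130770928736755873500
Read c(25,9) = 34218695959407148992880, c(25,10) = 6508376179668146850000, c(25,11) = 1014945527825214637300, c(25,12) = 130770928736755873500.

34218695959407148992880, 6508376179668146850000, 1014945527825214637300, 130770928736755873500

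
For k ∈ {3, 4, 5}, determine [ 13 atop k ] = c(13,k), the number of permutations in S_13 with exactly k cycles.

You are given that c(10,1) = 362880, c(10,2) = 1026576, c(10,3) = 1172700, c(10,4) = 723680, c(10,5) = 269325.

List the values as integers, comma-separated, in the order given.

@11  (11,1):362880·10+0→3628800, (11,2):1026576·10+362880→10628640, (11,3):1172700·10+1026576→12753576, (11,4):723680·10+1172700→8409500, (11,5):269325·10+723680→3416930
@12  (12,2):10628640·11+3628800→120543840, (12,3):12753576·11+10628640→150917976, (12,4):8409500·11+12753576→105258076, (12,5):3416930·11+8409500→45995730
@13  (13,3):150917976·12+120543840→1931559552, (13,4):105258076·12+150917976→1414014888, (13,5):45995730·12+105258076→657206836
Read c(13,3) = 1931559552, c(13,4) = 1414014888, c(13,5) = 657206836.

1931559552, 1414014888, 657206836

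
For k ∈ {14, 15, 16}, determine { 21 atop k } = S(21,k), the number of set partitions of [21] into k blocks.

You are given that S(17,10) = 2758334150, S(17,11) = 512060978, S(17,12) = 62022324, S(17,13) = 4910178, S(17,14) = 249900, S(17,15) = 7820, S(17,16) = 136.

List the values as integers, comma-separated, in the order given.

row 18: T[18][11]=11·512060978+2758334150=8391004908  T[18][12]=12·62022324+512060978=1256328866  T[18][13]=13·4910178+62022324=125854638  T[18][14]=14·249900+4910178=8408778  T[18][15]=15·7820+249900=367200  T[18][16]=16·136+7820=9996
row 19: T[19][12]=12·1256328866+8391004908=23466951300  T[19][13]=13·125854638+1256328866=2892439160  T[19][14]=14·8408778+125854638=243577530  T[19][15]=15·367200+8408778=13916778  T[19][16]=16·9996+367200=527136
row 20: T[20][13]=13·2892439160+23466951300=61068660380  T[20][14]=14·243577530+2892439160=6302524580  T[20][15]=15·13916778+243577530=452329200  T[20][16]=16·527136+13916778=22350954
row 21: T[21][14]=14·6302524580+61068660380=149304004500  T[21][15]=15·452329200+6302524580=13087462580  T[21][16]=16·22350954+452329200=809944464
Read S(21,14) = 149304004500, S(21,15) = 13087462580, S(21,16) = 809944464.

149304004500, 13087462580, 809944464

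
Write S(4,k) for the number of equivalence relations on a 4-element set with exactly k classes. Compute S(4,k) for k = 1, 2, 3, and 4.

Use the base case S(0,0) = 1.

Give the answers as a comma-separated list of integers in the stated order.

i=1: T(1,1)=1+1·0=1
i=2: T(2,1)=0+1·1=1 | T(2,2)=1+2·0=1
i=3: T(3,1)=0+1·1=1 | T(3,2)=1+2·1=3 | T(3,3)=1+3·0=1
i=4: T(4,1)=0+1·1=1 | T(4,2)=1+2·3=7 | T(4,3)=3+3·1=6 | T(4,4)=1+4·0=1
Read S(4,1) = 1, S(4,2) = 7, S(4,3) = 6, S(4,4) = 1.

1, 7, 6, 1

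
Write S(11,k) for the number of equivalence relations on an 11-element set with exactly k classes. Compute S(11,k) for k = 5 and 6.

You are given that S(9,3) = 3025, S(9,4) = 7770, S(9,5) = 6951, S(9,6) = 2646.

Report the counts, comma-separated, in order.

246730, 179487

i=10: T(10,4)=3025+4·7770=34105 | T(10,5)=7770+5·6951=42525 | T(10,6)=6951+6·2646=22827
i=11: T(11,5)=34105+5·42525=246730 | T(11,6)=42525+6·22827=179487
Read S(11,5) = 246730, S(11,6) = 179487.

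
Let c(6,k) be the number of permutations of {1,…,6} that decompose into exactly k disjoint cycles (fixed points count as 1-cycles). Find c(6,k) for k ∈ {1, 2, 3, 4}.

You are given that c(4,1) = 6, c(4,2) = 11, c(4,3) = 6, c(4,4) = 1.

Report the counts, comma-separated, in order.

120, 274, 225, 85

row 5: T[5][1]=4·6+0=24  T[5][2]=4·11+6=50  T[5][3]=4·6+11=35  T[5][4]=4·1+6=10
row 6: T[6][1]=5·24+0=120  T[6][2]=5·50+24=274  T[6][3]=5·35+50=225  T[6][4]=5·10+35=85
Read c(6,1) = 120, c(6,2) = 274, c(6,3) = 225, c(6,4) = 85.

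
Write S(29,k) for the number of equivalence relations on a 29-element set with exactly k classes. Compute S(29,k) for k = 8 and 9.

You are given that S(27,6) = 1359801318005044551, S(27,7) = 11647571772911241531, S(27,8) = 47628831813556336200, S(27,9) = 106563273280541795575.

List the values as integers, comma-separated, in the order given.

3224318613979279184316, 9452962848327254398506

[28] T[28,7]:7*11647571772911241531+1359801318005044551=82892803728383735268 · T[28,8]:8*47628831813556336200+11647571772911241531=392678226281361931131 · T[28,9]:9*106563273280541795575+47628831813556336200=1006698291338432496375
[29] T[29,8]:8*392678226281361931131+82892803728383735268=3224318613979279184316 · T[29,9]:9*1006698291338432496375+392678226281361931131=9452962848327254398506
Read S(29,8) = 3224318613979279184316, S(29,9) = 9452962848327254398506.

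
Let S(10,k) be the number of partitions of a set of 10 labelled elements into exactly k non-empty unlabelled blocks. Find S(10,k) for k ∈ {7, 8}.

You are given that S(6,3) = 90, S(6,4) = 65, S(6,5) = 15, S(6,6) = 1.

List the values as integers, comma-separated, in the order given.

i=7: T(7,4)=90+4·65=350 | T(7,5)=65+5·15=140 | T(7,6)=15+6·1=21 | T(7,7)=1+7·0=1
i=8: T(8,5)=350+5·140=1050 | T(8,6)=140+6·21=266 | T(8,7)=21+7·1=28 | T(8,8)=1+8·0=1
i=9: T(9,6)=1050+6·266=2646 | T(9,7)=266+7·28=462 | T(9,8)=28+8·1=36
i=10: T(10,7)=2646+7·462=5880 | T(10,8)=462+8·36=750
Read S(10,7) = 5880, S(10,8) = 750.

5880, 750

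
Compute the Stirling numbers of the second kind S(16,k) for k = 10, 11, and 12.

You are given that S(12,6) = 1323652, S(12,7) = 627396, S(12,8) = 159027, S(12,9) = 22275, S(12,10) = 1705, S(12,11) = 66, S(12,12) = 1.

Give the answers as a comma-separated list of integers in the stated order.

193754990, 28936908, 2757118

[13] T[13,7]:7*627396+1323652=5715424 · T[13,8]:8*159027+627396=1899612 · T[13,9]:9*22275+159027=359502 · T[13,10]:10*1705+22275=39325 · T[13,11]:11*66+1705=2431 · T[13,12]:12*1+66=78
[14] T[14,8]:8*1899612+5715424=20912320 · T[14,9]:9*359502+1899612=5135130 · T[14,10]:10*39325+359502=752752 · T[14,11]:11*2431+39325=66066 · T[14,12]:12*78+2431=3367
[15] T[15,9]:9*5135130+20912320=67128490 · T[15,10]:10*752752+5135130=12662650 · T[15,11]:11*66066+752752=1479478 · T[15,12]:12*3367+66066=106470
[16] T[16,10]:10*12662650+67128490=193754990 · T[16,11]:11*1479478+12662650=28936908 · T[16,12]:12*106470+1479478=2757118
Read S(16,10) = 193754990, S(16,11) = 28936908, S(16,12) = 2757118.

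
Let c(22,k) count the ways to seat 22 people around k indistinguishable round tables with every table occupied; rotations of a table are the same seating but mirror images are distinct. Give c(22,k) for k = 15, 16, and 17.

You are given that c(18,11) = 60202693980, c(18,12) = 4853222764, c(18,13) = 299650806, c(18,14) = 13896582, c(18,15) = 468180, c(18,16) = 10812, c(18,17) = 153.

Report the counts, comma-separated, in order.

1599718388730, 75289668850, 2792167686

@19  (19,12):4853222764·18+60202693980→147560703732, (19,13):299650806·18+4853222764→10246937272, (19,14):13896582·18+299650806→549789282, (19,15):468180·18+13896582→22323822, (19,16):10812·18+468180→662796, (19,17):153·18+10812→13566
@20  (20,13):10246937272·19+147560703732→342252511900, (20,14):549789282·19+10246937272→20692933630, (20,15):22323822·19+549789282→973941900, (20,16):662796·19+22323822→34916946, (20,17):13566·19+662796→920550
@21  (21,14):20692933630·20+342252511900→756111184500, (21,15):973941900·20+20692933630→40171771630, (21,16):34916946·20+973941900→1672280820, (21,17):920550·20+34916946→53327946
@22  (22,15):40171771630·21+756111184500→1599718388730, (22,16):1672280820·21+40171771630→75289668850, (22,17):53327946·21+1672280820→2792167686
Read c(22,15) = 1599718388730, c(22,16) = 75289668850, c(22,17) = 2792167686.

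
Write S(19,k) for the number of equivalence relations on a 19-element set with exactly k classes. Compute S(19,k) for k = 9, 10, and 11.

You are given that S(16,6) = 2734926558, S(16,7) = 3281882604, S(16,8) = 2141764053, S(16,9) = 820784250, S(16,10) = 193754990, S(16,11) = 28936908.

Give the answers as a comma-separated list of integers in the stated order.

row 17: T[17][7]=7·3281882604+2734926558=25708104786  T[17][8]=8·2141764053+3281882604=20415995028  T[17][9]=9·820784250+2141764053=9528822303  T[17][10]=10·193754990+820784250=2758334150  T[17][11]=11·28936908+193754990=512060978
row 18: T[18][8]=8·20415995028+25708104786=189036065010  T[18][9]=9·9528822303+20415995028=106175395755  T[18][10]=10·2758334150+9528822303=37112163803  T[18][11]=11·512060978+2758334150=8391004908
row 19: T[19][9]=9·106175395755+189036065010=1144614626805  T[19][10]=10·37112163803+106175395755=477297033785  T[19][11]=11·8391004908+37112163803=129413217791
Read S(19,9) = 1144614626805, S(19,10) = 477297033785, S(19,11) = 129413217791.

1144614626805, 477297033785, 129413217791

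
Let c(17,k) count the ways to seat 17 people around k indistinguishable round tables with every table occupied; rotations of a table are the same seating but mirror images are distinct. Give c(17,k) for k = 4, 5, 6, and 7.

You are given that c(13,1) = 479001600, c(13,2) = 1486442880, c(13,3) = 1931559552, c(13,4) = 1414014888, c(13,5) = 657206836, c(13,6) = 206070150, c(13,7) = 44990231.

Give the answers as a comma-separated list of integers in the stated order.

87077748875904, 48366009233424, 18861567058880, 5374523477960

i=14: T(14,1)=0+13·479001600=6227020800 | T(14,2)=479001600+13·1486442880=19802759040 | T(14,3)=1486442880+13·1931559552=26596717056 | T(14,4)=1931559552+13·1414014888=20313753096 | T(14,5)=1414014888+13·657206836=9957703756 | T(14,6)=657206836+13·206070150=3336118786 | T(14,7)=206070150+13·44990231=790943153
i=15: T(15,2)=6227020800+14·19802759040=283465647360 | T(15,3)=19802759040+14·26596717056=392156797824 | T(15,4)=26596717056+14·20313753096=310989260400 | T(15,5)=20313753096+14·9957703756=159721605680 | T(15,6)=9957703756+14·3336118786=56663366760 | T(15,7)=3336118786+14·790943153=14409322928
i=16: T(16,3)=283465647360+15·392156797824=6165817614720 | T(16,4)=392156797824+15·310989260400=5056995703824 | T(16,5)=310989260400+15·159721605680=2706813345600 | T(16,6)=159721605680+15·56663366760=1009672107080 | T(16,7)=56663366760+15·14409322928=272803210680
i=17: T(17,4)=6165817614720+16·5056995703824=87077748875904 | T(17,5)=5056995703824+16·2706813345600=48366009233424 | T(17,6)=2706813345600+16·1009672107080=18861567058880 | T(17,7)=1009672107080+16·272803210680=5374523477960
Read c(17,4) = 87077748875904, c(17,5) = 48366009233424, c(17,6) = 18861567058880, c(17,7) = 5374523477960.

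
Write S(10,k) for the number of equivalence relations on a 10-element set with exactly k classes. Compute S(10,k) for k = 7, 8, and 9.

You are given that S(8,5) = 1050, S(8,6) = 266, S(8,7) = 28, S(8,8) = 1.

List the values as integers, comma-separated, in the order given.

r9: T_9,6=6×266+1050=2646; T_9,7=7×28+266=462; T_9,8=8×1+28=36; T_9,9=9×0+1=1
r10: T_10,7=7×462+2646=5880; T_10,8=8×36+462=750; T_10,9=9×1+36=45
Read S(10,7) = 5880, S(10,8) = 750, S(10,9) = 45.

5880, 750, 45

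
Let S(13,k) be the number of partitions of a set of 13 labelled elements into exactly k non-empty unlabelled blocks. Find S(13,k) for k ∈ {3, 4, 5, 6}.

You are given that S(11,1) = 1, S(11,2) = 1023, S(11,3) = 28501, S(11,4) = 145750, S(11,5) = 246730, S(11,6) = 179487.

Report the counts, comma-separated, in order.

261625, 2532530, 7508501, 9321312

r12: T_12,2=2×1023+1=2047; T_12,3=3×28501+1023=86526; T_12,4=4×145750+28501=611501; T_12,5=5×246730+145750=1379400; T_12,6=6×179487+246730=1323652
r13: T_13,3=3×86526+2047=261625; T_13,4=4×611501+86526=2532530; T_13,5=5×1379400+611501=7508501; T_13,6=6×1323652+1379400=9321312
Read S(13,3) = 261625, S(13,4) = 2532530, S(13,5) = 7508501, S(13,6) = 9321312.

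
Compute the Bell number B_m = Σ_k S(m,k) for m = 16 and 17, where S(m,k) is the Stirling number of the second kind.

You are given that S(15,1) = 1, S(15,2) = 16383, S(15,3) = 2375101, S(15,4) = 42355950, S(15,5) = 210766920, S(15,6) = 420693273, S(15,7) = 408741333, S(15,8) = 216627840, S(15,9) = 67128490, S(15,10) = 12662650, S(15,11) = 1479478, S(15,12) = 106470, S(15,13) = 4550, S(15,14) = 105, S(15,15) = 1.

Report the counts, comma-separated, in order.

10480142147, 82864869804

@16  (16,1):1·1+0→1, (16,2):16383·2+1→32767, (16,3):2375101·3+16383→7141686, (16,4):42355950·4+2375101→171798901, (16,5):210766920·5+42355950→1096190550, (16,6):420693273·6+210766920→2734926558, (16,7):408741333·7+420693273→3281882604, (16,8):216627840·8+408741333→2141764053, (16,9):67128490·9+216627840→820784250, (16,10):12662650·10+67128490→193754990, (16,11):1479478·11+12662650→28936908, (16,12):106470·12+1479478→2757118, (16,13):4550·13+106470→165620, (16,14):105·14+4550→6020, (16,15):1·15+105→120, (16,16):0·16+1→1
@17  (17,1):1·1+0→1, (17,2):32767·2+1→65535, (17,3):7141686·3+32767→21457825, (17,4):171798901·4+7141686→694337290, (17,5):1096190550·5+171798901→5652751651, (17,6):2734926558·6+1096190550→17505749898, (17,7):3281882604·7+2734926558→25708104786, (17,8):2141764053·8+3281882604→20415995028, (17,9):820784250·9+2141764053→9528822303, (17,10):193754990·10+820784250→2758334150, (17,11):28936908·11+193754990→512060978, (17,12):2757118·12+28936908→62022324, (17,13):165620·13+2757118→4910178, (17,14):6020·14+165620→249900, (17,15):120·15+6020→7820, (17,16):1·16+120→136, (17,17):0·17+1→1
B_16 = ΣS(16,k) = 1+32767+7141686+171798901+1096190550+2734926558+3281882604+2141764053+820784250+193754990+28936908+2757118+165620+6020+120+1 = 10480142147
B_17 = ΣS(17,k) = 1+65535+21457825+694337290+5652751651+17505749898+25708104786+20415995028+9528822303+2758334150+512060978+62022324+4910178+249900+7820+136+1 = 82864869804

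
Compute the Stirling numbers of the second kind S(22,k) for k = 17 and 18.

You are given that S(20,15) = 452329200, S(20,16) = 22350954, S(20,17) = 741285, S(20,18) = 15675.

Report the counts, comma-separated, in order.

i=21: T(21,16)=452329200+16·22350954=809944464 | T(21,17)=22350954+17·741285=34952799 | T(21,18)=741285+18·15675=1023435
i=22: T(22,17)=809944464+17·34952799=1404142047 | T(22,18)=34952799+18·1023435=53374629
Read S(22,17) = 1404142047, S(22,18) = 53374629.

1404142047, 53374629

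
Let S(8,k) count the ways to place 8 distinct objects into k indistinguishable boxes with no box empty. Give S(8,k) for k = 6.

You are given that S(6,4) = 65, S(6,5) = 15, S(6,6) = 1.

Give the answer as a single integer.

266

r7: T_7,5=5×15+65=140; T_7,6=6×1+15=21
r8: T_8,6=6×21+140=266
Read S(8,6) = 266.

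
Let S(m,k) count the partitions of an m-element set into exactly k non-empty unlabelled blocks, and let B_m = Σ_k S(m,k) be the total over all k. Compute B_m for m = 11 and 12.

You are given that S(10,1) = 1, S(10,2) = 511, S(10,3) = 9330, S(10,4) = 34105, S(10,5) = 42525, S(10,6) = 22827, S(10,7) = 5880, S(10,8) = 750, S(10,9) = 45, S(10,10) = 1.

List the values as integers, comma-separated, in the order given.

r11: T_11,1=1×1+0=1; T_11,2=2×511+1=1023; T_11,3=3×9330+511=28501; T_11,4=4×34105+9330=145750; T_11,5=5×42525+34105=246730; T_11,6=6×22827+42525=179487; T_11,7=7×5880+22827=63987; T_11,8=8×750+5880=11880; T_11,9=9×45+750=1155; T_11,10=10×1+45=55; T_11,11=11×0+1=1
r12: T_12,1=1×1+0=1; T_12,2=2×1023+1=2047; T_12,3=3×28501+1023=86526; T_12,4=4×145750+28501=611501; T_12,5=5×246730+145750=1379400; T_12,6=6×179487+246730=1323652; T_12,7=7×63987+179487=627396; T_12,8=8×11880+63987=159027; T_12,9=9×1155+11880=22275; T_12,10=10×55+1155=1705; T_12,11=11×1+55=66; T_12,12=12×0+1=1
B_11 = ΣS(11,k) = 1+1023+28501+145750+246730+179487+63987+11880+1155+55+1 = 678570
B_12 = ΣS(12,k) = 1+2047+86526+611501+1379400+1323652+627396+159027+22275+1705+66+1 = 4213597

678570, 4213597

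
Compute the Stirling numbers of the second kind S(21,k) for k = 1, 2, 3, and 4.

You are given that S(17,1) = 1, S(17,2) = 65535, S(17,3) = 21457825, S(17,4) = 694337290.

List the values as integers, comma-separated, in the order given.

row 18: T[18][1]=1·1+0=1  T[18][2]=2·65535+1=131071  T[18][3]=3·21457825+65535=64439010  T[18][4]=4·694337290+21457825=2798806985
row 19: T[19][1]=1·1+0=1  T[19][2]=2·131071+1=262143  T[19][3]=3·64439010+131071=193448101  T[19][4]=4·2798806985+64439010=11259666950
row 20: T[20][1]=1·1+0=1  T[20][2]=2·262143+1=524287  T[20][3]=3·193448101+262143=580606446  T[20][4]=4·11259666950+193448101=45232115901
row 21: T[21][1]=1·1+0=1  T[21][2]=2·524287+1=1048575  T[21][3]=3·580606446+524287=1742343625  T[21][4]=4·45232115901+580606446=181509070050
Read S(21,1) = 1, S(21,2) = 1048575, S(21,3) = 1742343625, S(21,4) = 181509070050.

1, 1048575, 1742343625, 181509070050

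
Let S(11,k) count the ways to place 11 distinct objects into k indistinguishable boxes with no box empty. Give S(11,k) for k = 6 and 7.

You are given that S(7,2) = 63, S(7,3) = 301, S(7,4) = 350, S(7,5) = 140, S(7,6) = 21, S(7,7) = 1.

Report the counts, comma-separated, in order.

i=8: T(8,3)=63+3·301=966 | T(8,4)=301+4·350=1701 | T(8,5)=350+5·140=1050 | T(8,6)=140+6·21=266 | T(8,7)=21+7·1=28
i=9: T(9,4)=966+4·1701=7770 | T(9,5)=1701+5·1050=6951 | T(9,6)=1050+6·266=2646 | T(9,7)=266+7·28=462
i=10: T(10,5)=7770+5·6951=42525 | T(10,6)=6951+6·2646=22827 | T(10,7)=2646+7·462=5880
i=11: T(11,6)=42525+6·22827=179487 | T(11,7)=22827+7·5880=63987
Read S(11,6) = 179487, S(11,7) = 63987.

179487, 63987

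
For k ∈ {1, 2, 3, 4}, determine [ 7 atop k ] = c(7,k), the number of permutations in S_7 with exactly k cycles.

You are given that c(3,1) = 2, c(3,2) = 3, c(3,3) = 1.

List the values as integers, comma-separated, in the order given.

i=4: T(4,1)=0+3·2=6 | T(4,2)=2+3·3=11 | T(4,3)=3+3·1=6 | T(4,4)=1+3·0=1
i=5: T(5,1)=0+4·6=24 | T(5,2)=6+4·11=50 | T(5,3)=11+4·6=35 | T(5,4)=6+4·1=10
i=6: T(6,1)=0+5·24=120 | T(6,2)=24+5·50=274 | T(6,3)=50+5·35=225 | T(6,4)=35+5·10=85
i=7: T(7,1)=0+6·120=720 | T(7,2)=120+6·274=1764 | T(7,3)=274+6·225=1624 | T(7,4)=225+6·85=735
Read c(7,1) = 720, c(7,2) = 1764, c(7,3) = 1624, c(7,4) = 735.

720, 1764, 1624, 735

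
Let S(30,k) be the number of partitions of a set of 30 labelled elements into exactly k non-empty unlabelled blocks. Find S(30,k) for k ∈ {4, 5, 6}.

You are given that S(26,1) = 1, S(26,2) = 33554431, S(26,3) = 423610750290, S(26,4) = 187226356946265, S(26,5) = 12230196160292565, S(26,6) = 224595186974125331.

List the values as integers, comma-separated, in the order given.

[27] T[27,1]:1*1+0=1 · T[27,2]:2*33554431+1=67108863 · T[27,3]:3*423610750290+33554431=1270865805301 · T[27,4]:4*187226356946265+423610750290=749329038535350 · T[27,5]:5*12230196160292565+187226356946265=61338207158409090 · T[27,6]:6*224595186974125331+12230196160292565=1359801318005044551
[28] T[28,2]:2*67108863+1=134217727 · T[28,3]:3*1270865805301+67108863=3812664524766 · T[28,4]:4*749329038535350+1270865805301=2998587019946701 · T[28,5]:5*61338207158409090+749329038535350=307440364830580800 · T[28,6]:6*1359801318005044551+61338207158409090=8220146115188676396
[29] T[29,3]:3*3812664524766+134217727=11438127792025 · T[29,4]:4*2998587019946701+3812664524766=11998160744311570 · T[29,5]:5*307440364830580800+2998587019946701=1540200411172850701 · T[29,6]:6*8220146115188676396+307440364830580800=49628317055962639176
[30] T[30,4]:4*11998160744311570+11438127792025=48004081105038305 · T[30,5]:5*1540200411172850701+11998160744311570=7713000216608565075 · T[30,6]:6*49628317055962639176+1540200411172850701=299310102746948685757
Read S(30,4) = 48004081105038305, S(30,5) = 7713000216608565075, S(30,6) = 299310102746948685757.

48004081105038305, 7713000216608565075, 299310102746948685757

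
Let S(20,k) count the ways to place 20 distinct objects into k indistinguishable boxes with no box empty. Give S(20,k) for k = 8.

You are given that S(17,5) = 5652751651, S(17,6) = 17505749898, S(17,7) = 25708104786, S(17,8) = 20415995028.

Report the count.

[18] T[18,6]:6*17505749898+5652751651=110687251039 · T[18,7]:7*25708104786+17505749898=197462483400 · T[18,8]:8*20415995028+25708104786=189036065010
[19] T[19,7]:7*197462483400+110687251039=1492924634839 · T[19,8]:8*189036065010+197462483400=1709751003480
[20] T[20,8]:8*1709751003480+1492924634839=15170932662679
Read S(20,8) = 15170932662679.

15170932662679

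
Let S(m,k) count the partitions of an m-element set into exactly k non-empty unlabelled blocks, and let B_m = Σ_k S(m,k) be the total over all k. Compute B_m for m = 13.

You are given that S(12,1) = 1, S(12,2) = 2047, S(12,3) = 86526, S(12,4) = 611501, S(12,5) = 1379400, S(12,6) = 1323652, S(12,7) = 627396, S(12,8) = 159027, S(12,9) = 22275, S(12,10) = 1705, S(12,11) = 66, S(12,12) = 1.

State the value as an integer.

[13] T[13,1]:1*1+0=1 · T[13,2]:2*2047+1=4095 · T[13,3]:3*86526+2047=261625 · T[13,4]:4*611501+86526=2532530 · T[13,5]:5*1379400+611501=7508501 · T[13,6]:6*1323652+1379400=9321312 · T[13,7]:7*627396+1323652=5715424 · T[13,8]:8*159027+627396=1899612 · T[13,9]:9*22275+159027=359502 · T[13,10]:10*1705+22275=39325 · T[13,11]:11*66+1705=2431 · T[13,12]:12*1+66=78 · T[13,13]:13*0+1=1
B_13 = ΣS(13,k) = 1+4095+261625+2532530+7508501+9321312+5715424+1899612+359502+39325+2431+78+1 = 27644437

27644437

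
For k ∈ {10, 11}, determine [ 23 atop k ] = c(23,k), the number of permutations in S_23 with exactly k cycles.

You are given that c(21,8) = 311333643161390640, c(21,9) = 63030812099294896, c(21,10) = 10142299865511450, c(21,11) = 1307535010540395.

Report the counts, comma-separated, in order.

7707401101297361068, 1103230881185949736

row 22: T[22][9]=21·63030812099294896+311333643161390640=1634980697246583456  T[22][10]=21·10142299865511450+63030812099294896=276019109275035346  T[22][11]=21·1307535010540395+10142299865511450=37600535086859745
row 23: T[23][10]=22·276019109275035346+1634980697246583456=7707401101297361068  T[23][11]=22·37600535086859745+276019109275035346=1103230881185949736
Read c(23,10) = 7707401101297361068, c(23,11) = 1103230881185949736.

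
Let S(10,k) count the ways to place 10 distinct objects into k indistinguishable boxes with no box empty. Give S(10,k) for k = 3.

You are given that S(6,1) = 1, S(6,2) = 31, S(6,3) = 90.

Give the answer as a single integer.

row 7: T[7][1]=1·1+0=1  T[7][2]=2·31+1=63  T[7][3]=3·90+31=301
row 8: T[8][1]=1·1+0=1  T[8][2]=2·63+1=127  T[8][3]=3·301+63=966
row 9: T[9][2]=2·127+1=255  T[9][3]=3·966+127=3025
row 10: T[10][3]=3·3025+255=9330
Read S(10,3) = 9330.

9330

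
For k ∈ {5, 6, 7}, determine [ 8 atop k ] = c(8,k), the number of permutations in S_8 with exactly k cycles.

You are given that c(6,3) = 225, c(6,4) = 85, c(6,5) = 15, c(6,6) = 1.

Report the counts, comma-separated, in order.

1960, 322, 28

r7: T_7,4=6×85+225=735; T_7,5=6×15+85=175; T_7,6=6×1+15=21; T_7,7=6×0+1=1
r8: T_8,5=7×175+735=1960; T_8,6=7×21+175=322; T_8,7=7×1+21=28
Read c(8,5) = 1960, c(8,6) = 322, c(8,7) = 28.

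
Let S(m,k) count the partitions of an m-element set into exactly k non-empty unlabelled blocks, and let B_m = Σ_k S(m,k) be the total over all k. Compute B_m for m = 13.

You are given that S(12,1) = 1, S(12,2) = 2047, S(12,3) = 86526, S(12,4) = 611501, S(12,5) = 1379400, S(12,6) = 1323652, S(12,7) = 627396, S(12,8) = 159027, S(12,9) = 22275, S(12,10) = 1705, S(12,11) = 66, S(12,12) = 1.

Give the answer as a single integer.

[13] T[13,1]:1*1+0=1 · T[13,2]:2*2047+1=4095 · T[13,3]:3*86526+2047=261625 · T[13,4]:4*611501+86526=2532530 · T[13,5]:5*1379400+611501=7508501 · T[13,6]:6*1323652+1379400=9321312 · T[13,7]:7*627396+1323652=5715424 · T[13,8]:8*159027+627396=1899612 · T[13,9]:9*22275+159027=359502 · T[13,10]:10*1705+22275=39325 · T[13,11]:11*66+1705=2431 · T[13,12]:12*1+66=78 · T[13,13]:13*0+1=1
B_13 = ΣS(13,k) = 1+4095+261625+2532530+7508501+9321312+5715424+1899612+359502+39325+2431+78+1 = 27644437

27644437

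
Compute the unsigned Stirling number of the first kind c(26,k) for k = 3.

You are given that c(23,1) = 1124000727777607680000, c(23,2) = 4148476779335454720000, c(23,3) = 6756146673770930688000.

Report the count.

100480171548351161548800000

[24] T[24,1]:23*1124000727777607680000+0=25852016738884976640000 · T[24,2]:23*4148476779335454720000+1124000727777607680000=96538966652493066240000 · T[24,3]:23*6756146673770930688000+4148476779335454720000=159539850276066860544000
[25] T[25,2]:24*96538966652493066240000+25852016738884976640000=2342787216398718566400000 · T[25,3]:24*159539850276066860544000+96538966652493066240000=3925495373278097719296000
[26] T[26,3]:25*3925495373278097719296000+2342787216398718566400000=100480171548351161548800000
Read c(26,3) = 100480171548351161548800000.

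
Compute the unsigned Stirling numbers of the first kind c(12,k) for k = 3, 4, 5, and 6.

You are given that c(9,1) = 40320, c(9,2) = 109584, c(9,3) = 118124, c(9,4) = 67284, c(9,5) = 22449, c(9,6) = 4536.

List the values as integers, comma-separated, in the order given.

150917976, 105258076, 45995730, 13339535

i=10: T(10,1)=0+9·40320=362880 | T(10,2)=40320+9·109584=1026576 | T(10,3)=109584+9·118124=1172700 | T(10,4)=118124+9·67284=723680 | T(10,5)=67284+9·22449=269325 | T(10,6)=22449+9·4536=63273
i=11: T(11,2)=362880+10·1026576=10628640 | T(11,3)=1026576+10·1172700=12753576 | T(11,4)=1172700+10·723680=8409500 | T(11,5)=723680+10·269325=3416930 | T(11,6)=269325+10·63273=902055
i=12: T(12,3)=10628640+11·12753576=150917976 | T(12,4)=12753576+11·8409500=105258076 | T(12,5)=8409500+11·3416930=45995730 | T(12,6)=3416930+11·902055=13339535
Read c(12,3) = 150917976, c(12,4) = 105258076, c(12,5) = 45995730, c(12,6) = 13339535.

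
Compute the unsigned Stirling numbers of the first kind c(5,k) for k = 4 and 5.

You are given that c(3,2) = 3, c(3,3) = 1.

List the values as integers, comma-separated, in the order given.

[4] T[4,3]:3*1+3=6 · T[4,4]:3*0+1=1
[5] T[5,4]:4*1+6=10 · T[5,5]:4*0+1=1
Read c(5,4) = 10, c(5,5) = 1.

10, 1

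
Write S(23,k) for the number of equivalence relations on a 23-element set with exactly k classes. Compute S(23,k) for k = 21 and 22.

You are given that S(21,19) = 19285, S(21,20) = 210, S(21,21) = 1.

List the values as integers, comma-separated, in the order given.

@22  (22,20):210·20+19285→23485, (22,21):1·21+210→231, (22,22):0·22+1→1
@23  (23,21):231·21+23485→28336, (23,22):1·22+231→253
Read S(23,21) = 28336, S(23,22) = 253.

28336, 253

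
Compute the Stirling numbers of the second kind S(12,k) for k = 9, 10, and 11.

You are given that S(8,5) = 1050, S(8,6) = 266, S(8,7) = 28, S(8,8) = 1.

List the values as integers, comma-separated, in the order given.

i=9: T(9,6)=1050+6·266=2646 | T(9,7)=266+7·28=462 | T(9,8)=28+8·1=36 | T(9,9)=1+9·0=1
i=10: T(10,7)=2646+7·462=5880 | T(10,8)=462+8·36=750 | T(10,9)=36+9·1=45 | T(10,10)=1+10·0=1
i=11: T(11,8)=5880+8·750=11880 | T(11,9)=750+9·45=1155 | T(11,10)=45+10·1=55 | T(11,11)=1+11·0=1
i=12: T(12,9)=11880+9·1155=22275 | T(12,10)=1155+10·55=1705 | T(12,11)=55+11·1=66
Read S(12,9) = 22275, S(12,10) = 1705, S(12,11) = 66.

22275, 1705, 66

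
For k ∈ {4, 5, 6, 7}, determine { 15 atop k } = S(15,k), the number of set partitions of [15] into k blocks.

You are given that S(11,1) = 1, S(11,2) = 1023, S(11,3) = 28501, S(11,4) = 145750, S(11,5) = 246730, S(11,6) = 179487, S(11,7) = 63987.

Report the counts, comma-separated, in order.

42355950, 210766920, 420693273, 408741333

@12  (12,1):1·1+0→1, (12,2):1023·2+1→2047, (12,3):28501·3+1023→86526, (12,4):145750·4+28501→611501, (12,5):246730·5+145750→1379400, (12,6):179487·6+246730→1323652, (12,7):63987·7+179487→627396
@13  (13,2):2047·2+1→4095, (13,3):86526·3+2047→261625, (13,4):611501·4+86526→2532530, (13,5):1379400·5+611501→7508501, (13,6):1323652·6+1379400→9321312, (13,7):627396·7+1323652→5715424
@14  (14,3):261625·3+4095→788970, (14,4):2532530·4+261625→10391745, (14,5):7508501·5+2532530→40075035, (14,6):9321312·6+7508501→63436373, (14,7):5715424·7+9321312→49329280
@15  (15,4):10391745·4+788970→42355950, (15,5):40075035·5+10391745→210766920, (15,6):63436373·6+40075035→420693273, (15,7):49329280·7+63436373→408741333
Read S(15,4) = 42355950, S(15,5) = 210766920, S(15,6) = 420693273, S(15,7) = 408741333.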